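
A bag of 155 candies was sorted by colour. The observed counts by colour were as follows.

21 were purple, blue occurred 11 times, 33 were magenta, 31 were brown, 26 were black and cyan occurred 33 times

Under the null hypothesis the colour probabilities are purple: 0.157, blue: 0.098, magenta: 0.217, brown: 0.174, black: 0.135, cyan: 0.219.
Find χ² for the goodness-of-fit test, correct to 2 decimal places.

Expected counts E_i = n·p_i: 155×0.157 = 24.335, 155×0.098 = 15.19, 155×0.217 = 33.635, 155×0.174 = 26.97, 155×0.135 = 20.925, 155×0.219 = 33.945.
cat          O        E   (O−E)²/E
purple      21   24.335      0.457
blue        11    15.19      1.156
magenta     33   33.635      0.012
brown       31    26.97      0.602
black       26   20.925      1.231
cyan        33   33.945      0.026
Sum = 3.48

3.48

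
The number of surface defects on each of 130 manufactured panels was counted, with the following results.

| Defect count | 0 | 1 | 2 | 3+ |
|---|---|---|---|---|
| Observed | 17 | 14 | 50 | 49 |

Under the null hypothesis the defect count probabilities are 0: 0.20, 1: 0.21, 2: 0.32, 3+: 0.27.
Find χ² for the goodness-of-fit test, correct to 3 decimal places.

16.796

Expected counts E_i = n·p_i: 130×0.20 = 26, 130×0.21 = 27.3, 130×0.32 = 41.6, 130×0.27 = 35.1.
0: (17 − 26)²/26 = 81/26 = 3.1154
1: (14 − 27.3)²/27.3 = 176.89/27.3 = 6.4795
2: (50 − 41.6)²/41.6 = 70.56/41.6 = 1.6962
3+: (49 − 35.1)²/35.1 = 193.21/35.1 = 5.5046
Sum = 16.796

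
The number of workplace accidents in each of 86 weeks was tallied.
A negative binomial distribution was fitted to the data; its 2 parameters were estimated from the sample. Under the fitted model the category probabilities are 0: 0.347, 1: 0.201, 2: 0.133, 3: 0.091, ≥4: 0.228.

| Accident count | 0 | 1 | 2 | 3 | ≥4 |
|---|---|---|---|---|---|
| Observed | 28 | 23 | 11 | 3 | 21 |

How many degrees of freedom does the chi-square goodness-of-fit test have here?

There are k = 5 categories and 2 parameters estimated from the data, so df = 5 − 1 − 2 = 2.

2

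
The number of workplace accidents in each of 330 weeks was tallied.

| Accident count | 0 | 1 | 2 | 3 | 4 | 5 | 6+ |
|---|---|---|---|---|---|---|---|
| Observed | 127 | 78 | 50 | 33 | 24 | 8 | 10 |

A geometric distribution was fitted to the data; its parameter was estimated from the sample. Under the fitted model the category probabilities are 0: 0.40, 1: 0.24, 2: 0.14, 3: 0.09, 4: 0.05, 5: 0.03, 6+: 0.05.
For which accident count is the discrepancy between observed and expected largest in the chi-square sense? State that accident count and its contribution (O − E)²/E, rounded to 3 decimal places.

Expected counts E_i = n·p_i: 330×0.40 = 132, 330×0.24 = 79.2, 330×0.14 = 46.2, 330×0.09 = 29.7, 330×0.05 = 16.5, 330×0.03 = 9.9, 330×0.05 = 16.5.
cat         O        E   (O−E)²/E
0         127      132     0.1894
1          78     79.2     0.0182
2          50     46.2     0.3126
3          33     29.7     0.3667
4          24     16.5     3.4091
5           8      9.9     0.3646
6+         10     16.5     2.5606
The largest term is for 4: 3.409.

4, 3.409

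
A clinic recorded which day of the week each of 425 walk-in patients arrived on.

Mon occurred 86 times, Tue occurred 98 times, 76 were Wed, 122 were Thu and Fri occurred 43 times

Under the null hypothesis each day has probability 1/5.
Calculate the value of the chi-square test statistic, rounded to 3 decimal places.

39.812

Under H₀ each category has probability 1/5, so each expected count is 425/5 = 85.
Mon: (86 − 85)²/85 = 1/85 = 0.0118
Tue: (98 − 85)²/85 = 169/85 = 1.9882
Wed: (76 − 85)²/85 = 81/85 = 0.9529
Thu: (122 − 85)²/85 = 1369/85 = 16.1059
Fri: (43 − 85)²/85 = 1764/85 = 20.7529
Sum = 39.812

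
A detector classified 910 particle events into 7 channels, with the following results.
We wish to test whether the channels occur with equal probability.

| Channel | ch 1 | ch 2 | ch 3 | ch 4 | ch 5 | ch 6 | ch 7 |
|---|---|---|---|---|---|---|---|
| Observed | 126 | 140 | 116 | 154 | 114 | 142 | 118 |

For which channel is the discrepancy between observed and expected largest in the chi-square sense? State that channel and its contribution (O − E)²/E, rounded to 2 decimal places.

ch 4, 4.43

Under H₀ each category has probability 1/7, so each expected count is 910/7 = 130.
cat         O        E   (O−E)²/E
ch 1      126      130      0.123
ch 2      140      130      0.769
ch 3      116      130      1.508
ch 4      154      130      4.431
ch 5      114      130      1.969
ch 6      142      130      1.108
ch 7      118      130      1.108
The largest term is for ch 4: 4.43.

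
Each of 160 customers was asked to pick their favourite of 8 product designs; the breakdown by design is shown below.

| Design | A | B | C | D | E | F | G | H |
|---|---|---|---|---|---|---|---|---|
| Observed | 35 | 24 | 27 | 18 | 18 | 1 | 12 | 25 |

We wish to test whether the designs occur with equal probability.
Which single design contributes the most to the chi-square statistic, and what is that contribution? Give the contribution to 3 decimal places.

F, 18.050

Under H₀ each category has probability 1/8, so each expected count is 160/8 = 20.
A: (35 − 20)²/20 = 225/20 = 11.2500
B: (24 − 20)²/20 = 16/20 = 0.8000
C: (27 − 20)²/20 = 49/20 = 2.4500
D: (18 − 20)²/20 = 4/20 = 0.2000
E: (18 − 20)²/20 = 4/20 = 0.2000
F: (1 − 20)²/20 = 361/20 = 18.0500
G: (12 − 20)²/20 = 64/20 = 3.2000
H: (25 − 20)²/20 = 25/20 = 1.2500
The largest term is for F: 18.050.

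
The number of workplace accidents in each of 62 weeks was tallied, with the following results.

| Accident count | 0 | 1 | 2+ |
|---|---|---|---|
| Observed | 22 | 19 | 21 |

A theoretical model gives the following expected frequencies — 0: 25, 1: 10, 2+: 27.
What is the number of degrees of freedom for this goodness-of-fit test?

2

There are k = 3 categories and no parameters were estimated from the data, so df = 3 − 1 = 2.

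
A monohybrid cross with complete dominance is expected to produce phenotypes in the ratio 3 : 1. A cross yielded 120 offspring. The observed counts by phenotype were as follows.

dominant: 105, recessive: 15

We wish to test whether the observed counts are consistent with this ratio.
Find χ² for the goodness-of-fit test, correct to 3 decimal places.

10.000

Ratio total = 4. Expected counts: 120×3/4 = 90, 120×1/4 = 30.
cat            O        E   (O−E)²/E
dominant     105       90     2.5000
recessive     15       30     7.5000
Sum = 10.000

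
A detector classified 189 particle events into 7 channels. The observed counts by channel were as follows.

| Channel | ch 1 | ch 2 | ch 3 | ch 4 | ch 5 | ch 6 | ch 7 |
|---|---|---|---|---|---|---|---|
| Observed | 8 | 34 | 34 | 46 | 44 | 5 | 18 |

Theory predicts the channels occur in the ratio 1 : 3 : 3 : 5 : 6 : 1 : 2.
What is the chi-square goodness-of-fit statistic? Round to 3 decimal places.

Ratio total = 21. Expected counts: 189×1/21 = 9, 189×3/21 = 27, 189×3/21 = 27, 189×5/21 = 45, 189×6/21 = 54, 189×1/21 = 9, 189×2/21 = 18.
χ² = (8−9)²/9 + (34−27)²/27 + (34−27)²/27 + (46−45)²/45 + (44−54)²/54 + (5−9)²/9 + (18−18)²/18
   = 0.1111 + 1.8148 + 1.8148 + 0.0222 + 1.8519 + 1.7778 + 0.0000
Sum = 7.393

7.393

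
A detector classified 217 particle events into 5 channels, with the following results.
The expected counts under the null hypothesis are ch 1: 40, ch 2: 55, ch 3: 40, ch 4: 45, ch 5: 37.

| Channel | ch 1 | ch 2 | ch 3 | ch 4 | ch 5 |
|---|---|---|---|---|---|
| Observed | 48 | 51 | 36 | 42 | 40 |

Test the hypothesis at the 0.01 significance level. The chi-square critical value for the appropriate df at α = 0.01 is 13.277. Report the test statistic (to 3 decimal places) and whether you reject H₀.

2.734; do not reject

cat         O        E   (O−E)²/E
ch 1       48       40     1.6000
ch 2       51       55     0.2909
ch 3       36       40     0.4000
ch 4       42       45     0.2000
ch 5       40       37     0.2432
Sum = 2.734
df = 4. Since 2.734 < 13.277, we do not reject H₀.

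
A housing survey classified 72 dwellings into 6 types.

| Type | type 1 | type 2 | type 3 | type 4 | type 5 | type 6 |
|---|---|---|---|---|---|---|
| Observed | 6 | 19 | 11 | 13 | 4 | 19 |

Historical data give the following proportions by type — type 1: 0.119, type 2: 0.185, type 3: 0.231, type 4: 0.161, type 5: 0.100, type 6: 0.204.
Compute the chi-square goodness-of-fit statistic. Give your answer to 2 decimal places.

Expected counts E_i = n·p_i: 72×0.119 = 8.568, 72×0.185 = 13.32, 72×0.231 = 16.632, 72×0.161 = 11.592, 72×0.100 = 7.2, 72×0.204 = 14.688.
type 1: (6 − 8.568)²/8.568 = 6.594624/8.568 = 0.770
type 2: (19 − 13.32)²/13.32 = 32.2624/13.32 = 2.422
type 3: (11 − 16.632)²/16.632 = 31.719424/16.632 = 1.907
type 4: (13 − 11.592)²/11.592 = 1.982464/11.592 = 0.171
type 5: (4 − 7.2)²/7.2 = 10.24/7.2 = 1.422
type 6: (19 − 14.688)²/14.688 = 18.593344/14.688 = 1.266
Sum = 7.96

7.96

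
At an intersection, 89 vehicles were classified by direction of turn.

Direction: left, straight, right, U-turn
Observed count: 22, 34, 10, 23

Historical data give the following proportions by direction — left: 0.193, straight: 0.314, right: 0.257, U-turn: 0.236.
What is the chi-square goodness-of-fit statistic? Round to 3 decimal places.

Expected counts E_i = n·p_i: 89×0.193 = 17.177, 89×0.314 = 27.946, 89×0.257 = 22.873, 89×0.236 = 21.004.
χ² = (22−17.177)²/17.177 + (34−27.946)²/27.946 + (10−22.873)²/22.873 + (23−21.004)²/21.004
   = 1.3542 + 1.3115 + 7.2450 + 0.1897
Sum = 10.100

10.100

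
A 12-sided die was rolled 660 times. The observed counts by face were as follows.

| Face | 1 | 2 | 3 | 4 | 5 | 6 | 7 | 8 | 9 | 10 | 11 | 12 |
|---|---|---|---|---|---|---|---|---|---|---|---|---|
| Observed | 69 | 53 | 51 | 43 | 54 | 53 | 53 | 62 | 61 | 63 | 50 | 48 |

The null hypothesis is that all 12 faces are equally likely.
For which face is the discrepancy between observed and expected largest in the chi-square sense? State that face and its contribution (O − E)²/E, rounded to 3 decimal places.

1, 3.564

Expected count for each of the 12 categories: 660/12 = 55.
χ² = (69−55)²/55 + (53−55)²/55 + (51−55)²/55 + (43−55)²/55 + (54−55)²/55 + (53−55)²/55 + (53−55)²/55 + (62−55)²/55 + (61−55)²/55 + (63−55)²/55 + (50−55)²/55 + (48−55)²/55
   = 3.5636 + 0.0727 + 0.2909 + 2.6182 + 0.0182 + 0.0727 + 0.0727 + 0.8909 + 0.6545 + 1.1636 + 0.4545 + 0.8909
The largest term is for 1: 3.564.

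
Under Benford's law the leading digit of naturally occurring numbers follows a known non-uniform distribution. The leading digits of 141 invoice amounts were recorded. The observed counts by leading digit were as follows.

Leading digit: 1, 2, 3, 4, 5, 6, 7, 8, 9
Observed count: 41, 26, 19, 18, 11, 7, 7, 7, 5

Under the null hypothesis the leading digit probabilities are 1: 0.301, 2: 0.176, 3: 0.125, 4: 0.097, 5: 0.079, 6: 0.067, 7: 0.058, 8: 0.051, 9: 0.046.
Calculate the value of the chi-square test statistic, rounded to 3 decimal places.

2.730

Expected counts E_i = n·p_i: 141×0.301 = 42.441, 141×0.176 = 24.816, 141×0.125 = 17.625, 141×0.097 = 13.677, 141×0.079 = 11.139, 141×0.067 = 9.447, 141×0.058 = 8.178, 141×0.051 = 7.191, 141×0.046 = 6.486.
1: (41 − 42.441)²/42.441 = 2.076481/42.441 = 0.0489
2: (26 − 24.816)²/24.816 = 1.401856/24.816 = 0.0565
3: (19 − 17.625)²/17.625 = 1.890625/17.625 = 0.1073
4: (18 − 13.677)²/13.677 = 18.688329/13.677 = 1.3664
5: (11 − 11.139)²/11.139 = 0.019321/11.139 = 0.0017
6: (7 − 9.447)²/9.447 = 5.987809/9.447 = 0.6338
7: (7 − 8.178)²/8.178 = 1.387684/8.178 = 0.1697
8: (7 − 7.191)²/7.191 = 0.036481/7.191 = 0.0051
9: (5 − 6.486)²/6.486 = 2.208196/6.486 = 0.3405
Sum = 2.730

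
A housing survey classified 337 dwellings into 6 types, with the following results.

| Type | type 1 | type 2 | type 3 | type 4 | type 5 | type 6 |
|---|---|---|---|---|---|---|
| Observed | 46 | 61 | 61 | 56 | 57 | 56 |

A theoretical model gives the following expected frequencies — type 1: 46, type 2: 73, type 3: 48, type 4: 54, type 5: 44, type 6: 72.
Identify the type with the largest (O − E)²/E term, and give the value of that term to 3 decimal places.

type 5, 3.841

type 1: (46 − 46)²/46 = 0/46 = 0.0000
type 2: (61 − 73)²/73 = 144/73 = 1.9726
type 3: (61 − 48)²/48 = 169/48 = 3.5208
type 4: (56 − 54)²/54 = 4/54 = 0.0741
type 5: (57 − 44)²/44 = 169/44 = 3.8409
type 6: (56 − 72)²/72 = 256/72 = 3.5556
The largest term is for type 5: 3.841.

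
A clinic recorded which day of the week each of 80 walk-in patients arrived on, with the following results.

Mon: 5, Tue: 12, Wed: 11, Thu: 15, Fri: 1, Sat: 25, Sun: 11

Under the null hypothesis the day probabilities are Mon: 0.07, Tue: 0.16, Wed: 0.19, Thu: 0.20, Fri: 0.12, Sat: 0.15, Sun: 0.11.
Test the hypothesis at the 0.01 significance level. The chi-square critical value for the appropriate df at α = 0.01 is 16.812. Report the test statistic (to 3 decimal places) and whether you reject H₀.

23.675; reject

Expected counts E_i = n·p_i: 80×0.07 = 5.6, 80×0.16 = 12.8, 80×0.19 = 15.2, 80×0.20 = 16, 80×0.12 = 9.6, 80×0.15 = 12, 80×0.11 = 8.8.
χ² = (5−5.6)²/5.6 + (12−12.8)²/12.8 + (11−15.2)²/15.2 + (15−16)²/16 + (1−9.6)²/9.6 + (25−12)²/12 + (11−8.8)²/8.8
   = 0.0643 + 0.0500 + 1.1605 + 0.0625 + 7.7042 + 14.0833 + 0.5500
Sum = 23.675
df = 6. Since 23.675 > 16.812, we reject H₀.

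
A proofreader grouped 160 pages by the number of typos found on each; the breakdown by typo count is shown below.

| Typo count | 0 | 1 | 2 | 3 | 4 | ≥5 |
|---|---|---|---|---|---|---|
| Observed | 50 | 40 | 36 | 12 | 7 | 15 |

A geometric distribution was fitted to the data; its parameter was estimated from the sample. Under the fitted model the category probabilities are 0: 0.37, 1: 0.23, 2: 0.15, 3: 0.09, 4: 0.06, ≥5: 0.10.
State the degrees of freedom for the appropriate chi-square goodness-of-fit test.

4

There are k = 6 categories and 1 parameter estimated from the data, so df = 6 − 1 − 1 = 4.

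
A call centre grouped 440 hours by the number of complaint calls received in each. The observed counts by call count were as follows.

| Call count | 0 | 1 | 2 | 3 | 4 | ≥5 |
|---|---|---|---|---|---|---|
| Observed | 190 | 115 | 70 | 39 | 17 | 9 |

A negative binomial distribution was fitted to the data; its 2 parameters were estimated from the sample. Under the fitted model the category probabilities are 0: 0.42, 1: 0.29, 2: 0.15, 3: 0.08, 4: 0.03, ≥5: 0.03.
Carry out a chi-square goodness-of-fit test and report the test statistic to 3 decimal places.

Expected counts E_i = n·p_i: 440×0.42 = 184.8, 440×0.29 = 127.6, 440×0.15 = 66, 440×0.08 = 35.2, 440×0.03 = 13.2, 440×0.03 = 13.2.
cat         O        E   (O−E)²/E
0         190    184.8     0.1463
1         115    127.6     1.2442
2          70       66     0.2424
3          39     35.2     0.4102
4          17     13.2     1.0939
≥5          9     13.2     1.3364
Sum = 4.473

4.473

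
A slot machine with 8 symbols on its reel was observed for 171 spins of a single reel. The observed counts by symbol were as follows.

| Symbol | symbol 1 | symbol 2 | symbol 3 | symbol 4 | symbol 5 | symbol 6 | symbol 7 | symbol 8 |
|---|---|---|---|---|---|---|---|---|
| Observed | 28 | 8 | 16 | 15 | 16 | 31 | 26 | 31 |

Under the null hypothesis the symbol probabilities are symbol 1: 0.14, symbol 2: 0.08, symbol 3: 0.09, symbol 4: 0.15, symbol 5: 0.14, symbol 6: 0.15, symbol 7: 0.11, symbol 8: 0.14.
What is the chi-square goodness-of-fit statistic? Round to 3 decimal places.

Expected counts E_i = n·p_i: 171×0.14 = 23.94, 171×0.08 = 13.68, 171×0.09 = 15.39, 171×0.15 = 25.65, 171×0.14 = 23.94, 171×0.15 = 25.65, 171×0.11 = 18.81, 171×0.14 = 23.94.
cat           O        E   (O−E)²/E
symbol 1     28    23.94     0.6885
symbol 2      8    13.68     2.3584
symbol 3     16    15.39     0.0242
symbol 4     15    25.65     4.4219
symbol 5     16    23.94     2.6334
symbol 6     31    25.65     1.1159
symbol 7     26    18.81     2.7483
symbol 8     31    23.94     2.0820
Sum = 16.073

16.073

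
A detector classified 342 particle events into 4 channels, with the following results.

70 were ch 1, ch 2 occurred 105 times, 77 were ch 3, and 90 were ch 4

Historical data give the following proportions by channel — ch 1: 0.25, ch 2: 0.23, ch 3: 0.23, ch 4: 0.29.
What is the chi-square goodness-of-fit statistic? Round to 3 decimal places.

Expected counts E_i = n·p_i: 342×0.25 = 85.5, 342×0.23 = 78.66, 342×0.23 = 78.66, 342×0.29 = 99.18.
χ² = (70−85.5)²/85.5 + (105−78.66)²/78.66 + (77−78.66)²/78.66 + (90−99.18)²/99.18
   = 2.8099 + 8.8202 + 0.0350 + 0.8497
Sum = 12.515

12.515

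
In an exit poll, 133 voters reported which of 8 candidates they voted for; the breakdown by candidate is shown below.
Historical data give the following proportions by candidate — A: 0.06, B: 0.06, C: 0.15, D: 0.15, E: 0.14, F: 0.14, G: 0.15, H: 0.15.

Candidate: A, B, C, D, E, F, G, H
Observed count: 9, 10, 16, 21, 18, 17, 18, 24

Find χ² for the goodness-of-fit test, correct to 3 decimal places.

Expected counts E_i = n·p_i: 133×0.06 = 7.98, 133×0.06 = 7.98, 133×0.15 = 19.95, 133×0.15 = 19.95, 133×0.14 = 18.62, 133×0.14 = 18.62, 133×0.15 = 19.95, 133×0.15 = 19.95.
cat         O        E   (O−E)²/E
A           9     7.98     0.1304
B          10     7.98     0.5113
C          16    19.95     0.7821
D          21    19.95     0.0553
E          18    18.62     0.0206
F          17    18.62     0.1409
G          18    19.95     0.1906
H          24    19.95     0.8222
Sum = 2.653

2.653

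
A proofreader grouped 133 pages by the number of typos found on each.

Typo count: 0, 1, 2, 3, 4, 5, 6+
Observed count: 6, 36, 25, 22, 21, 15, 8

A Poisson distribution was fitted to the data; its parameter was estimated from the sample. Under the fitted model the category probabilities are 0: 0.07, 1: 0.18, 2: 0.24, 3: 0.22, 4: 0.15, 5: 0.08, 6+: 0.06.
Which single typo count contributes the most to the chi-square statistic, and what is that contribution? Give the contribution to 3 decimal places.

Expected counts E_i = n·p_i: 133×0.07 = 9.31, 133×0.18 = 23.94, 133×0.24 = 31.92, 133×0.22 = 29.26, 133×0.15 = 19.95, 133×0.08 = 10.64, 133×0.06 = 7.98.
χ² = (6−9.31)²/9.31 + (36−23.94)²/23.94 + (25−31.92)²/31.92 + (22−29.26)²/29.26 + (21−19.95)²/19.95 + (15−10.64)²/10.64 + (8−7.98)²/7.98
   = 1.1768 + 6.0753 + 1.5002 + 1.8014 + 0.0553 + 1.7866 + 0.0001
The largest term is for 1: 6.075.

1, 6.075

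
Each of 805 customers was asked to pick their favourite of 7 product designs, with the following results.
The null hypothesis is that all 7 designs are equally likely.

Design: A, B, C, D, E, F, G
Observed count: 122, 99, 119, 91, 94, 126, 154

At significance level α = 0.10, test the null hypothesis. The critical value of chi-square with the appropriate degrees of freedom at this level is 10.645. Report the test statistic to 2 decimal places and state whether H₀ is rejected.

Expected count for each of the 7 categories: 805/7 = 115.
A: (122 − 115)²/115 = 49/115 = 0.426
B: (99 − 115)²/115 = 256/115 = 2.226
C: (119 − 115)²/115 = 16/115 = 0.139
D: (91 − 115)²/115 = 576/115 = 5.009
E: (94 − 115)²/115 = 441/115 = 3.835
F: (126 − 115)²/115 = 121/115 = 1.052
G: (154 − 115)²/115 = 1521/115 = 13.226
Sum = 25.91
df = 6. Since 25.91 > 10.645, we reject H₀.

25.91; reject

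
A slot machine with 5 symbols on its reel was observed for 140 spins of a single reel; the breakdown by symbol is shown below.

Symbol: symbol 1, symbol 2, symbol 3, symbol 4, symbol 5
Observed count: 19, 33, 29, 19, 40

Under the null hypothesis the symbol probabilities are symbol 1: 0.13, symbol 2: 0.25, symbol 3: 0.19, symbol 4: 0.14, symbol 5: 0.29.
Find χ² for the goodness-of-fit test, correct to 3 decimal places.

Expected counts E_i = n·p_i: 140×0.13 = 18.2, 140×0.25 = 35, 140×0.19 = 26.6, 140×0.14 = 19.6, 140×0.29 = 40.6.
χ² = (19−18.2)²/18.2 + (33−35)²/35 + (29−26.6)²/26.6 + (19−19.6)²/19.6 + (40−40.6)²/40.6
   = 0.0352 + 0.1143 + 0.2165 + 0.0184 + 0.0089
Sum = 0.393

0.393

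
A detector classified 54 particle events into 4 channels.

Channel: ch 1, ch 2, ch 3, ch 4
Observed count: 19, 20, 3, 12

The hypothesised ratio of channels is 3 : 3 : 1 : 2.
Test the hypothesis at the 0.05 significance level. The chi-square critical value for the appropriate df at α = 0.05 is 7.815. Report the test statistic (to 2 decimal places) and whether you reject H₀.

Ratio total = 9. Expected counts: 54×3/9 = 18, 54×3/9 = 18, 54×1/9 = 6, 54×2/9 = 12.
ch 1: (19 − 18)²/18 = 1/18 = 0.056
ch 2: (20 − 18)²/18 = 4/18 = 0.222
ch 3: (3 − 6)²/6 = 9/6 = 1.500
ch 4: (12 − 12)²/12 = 0/12 = 0.000
Sum = 1.78
df = 3. Since 1.78 < 7.815, we do not reject H₀.

1.78; do not reject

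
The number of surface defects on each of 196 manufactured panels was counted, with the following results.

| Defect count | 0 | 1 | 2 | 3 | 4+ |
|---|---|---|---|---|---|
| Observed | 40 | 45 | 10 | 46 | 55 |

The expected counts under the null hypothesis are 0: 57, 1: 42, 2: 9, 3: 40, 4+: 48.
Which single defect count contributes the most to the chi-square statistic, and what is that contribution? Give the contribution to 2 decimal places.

0, 5.07

χ² = (40−57)²/57 + (45−42)²/42 + (10−9)²/9 + (46−40)²/40 + (55−48)²/48
   = 5.070 + 0.214 + 0.111 + 0.900 + 1.021
The largest term is for 0: 5.07.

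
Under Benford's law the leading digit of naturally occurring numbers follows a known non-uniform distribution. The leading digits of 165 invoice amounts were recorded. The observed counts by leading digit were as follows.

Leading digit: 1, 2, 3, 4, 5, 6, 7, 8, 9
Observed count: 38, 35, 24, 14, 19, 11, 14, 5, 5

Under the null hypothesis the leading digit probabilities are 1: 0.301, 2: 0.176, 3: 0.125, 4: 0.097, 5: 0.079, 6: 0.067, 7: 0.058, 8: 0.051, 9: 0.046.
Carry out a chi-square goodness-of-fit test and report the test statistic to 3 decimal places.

Expected counts E_i = n·p_i: 165×0.301 = 49.665, 165×0.176 = 29.04, 165×0.125 = 20.625, 165×0.097 = 16.005, 165×0.079 = 13.035, 165×0.067 = 11.055, 165×0.058 = 9.57, 165×0.051 = 8.415, 165×0.046 = 7.59.
1: (38 − 49.665)²/49.665 = 136.072225/49.665 = 2.7398
2: (35 − 29.04)²/29.04 = 35.5216/29.04 = 1.2232
3: (24 − 20.625)²/20.625 = 11.390625/20.625 = 0.5523
4: (14 − 16.005)²/16.005 = 4.020025/16.005 = 0.2512
5: (19 − 13.035)²/13.035 = 35.581225/13.035 = 2.7297
6: (11 − 11.055)²/11.055 = 0.003025/11.055 = 0.0003
7: (14 − 9.57)²/9.57 = 19.6249/9.57 = 2.0507
8: (5 − 8.415)²/8.415 = 11.662225/8.415 = 1.3859
9: (5 − 7.59)²/7.59 = 6.7081/7.59 = 0.8838
Sum = 11.817

11.817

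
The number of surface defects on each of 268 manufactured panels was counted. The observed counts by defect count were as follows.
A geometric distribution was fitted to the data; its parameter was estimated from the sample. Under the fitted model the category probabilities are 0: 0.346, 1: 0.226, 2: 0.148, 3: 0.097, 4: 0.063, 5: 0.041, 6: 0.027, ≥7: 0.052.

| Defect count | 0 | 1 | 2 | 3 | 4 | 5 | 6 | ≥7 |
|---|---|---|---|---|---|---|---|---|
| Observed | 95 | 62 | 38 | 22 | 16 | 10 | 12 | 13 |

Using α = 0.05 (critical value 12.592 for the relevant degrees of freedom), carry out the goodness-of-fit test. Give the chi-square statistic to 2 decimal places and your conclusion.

4.11; do not reject

Expected counts E_i = n·p_i: 268×0.346 = 92.728, 268×0.226 = 60.568, 268×0.148 = 39.664, 268×0.097 = 25.996, 268×0.063 = 16.884, 268×0.041 = 10.988, 268×0.027 = 7.236, 268×0.052 = 13.936.
cat         O        E   (O−E)²/E
0          95   92.728      0.056
1          62   60.568      0.034
2          38   39.664      0.070
3          22   25.996      0.614
4          16   16.884      0.046
5          10   10.988      0.089
6          12    7.236      3.136
≥7         13   13.936      0.063
Sum = 4.11
df = 6. Since 4.11 < 12.592, we do not reject H₀.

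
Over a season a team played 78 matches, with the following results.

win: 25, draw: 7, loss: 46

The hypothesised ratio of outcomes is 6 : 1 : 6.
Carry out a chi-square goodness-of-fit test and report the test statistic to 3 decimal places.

Ratio total = 13. Expected counts: 78×6/13 = 36, 78×1/13 = 6, 78×6/13 = 36.
cat         O        E   (O−E)²/E
win        25       36     3.3611
draw        7        6     0.1667
loss       46       36     2.7778
Sum = 6.306

6.306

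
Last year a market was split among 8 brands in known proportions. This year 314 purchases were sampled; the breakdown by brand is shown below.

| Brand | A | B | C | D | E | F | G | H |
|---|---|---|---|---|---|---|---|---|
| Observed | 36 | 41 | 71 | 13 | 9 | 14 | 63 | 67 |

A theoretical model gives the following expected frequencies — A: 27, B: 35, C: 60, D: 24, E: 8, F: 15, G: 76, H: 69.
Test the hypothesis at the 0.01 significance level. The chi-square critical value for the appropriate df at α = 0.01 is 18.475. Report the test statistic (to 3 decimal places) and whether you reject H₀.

13.560; do not reject

χ² = (36−27)²/27 + (41−35)²/35 + (71−60)²/60 + (13−24)²/24 + (9−8)²/8 + (14−15)²/15 + (63−76)²/76 + (67−69)²/69
   = 3.0000 + 1.0286 + 2.0167 + 5.0417 + 0.1250 + 0.0667 + 2.2237 + 0.0580
Sum = 13.560
df = 7. Since 13.560 < 18.475, we do not reject H₀.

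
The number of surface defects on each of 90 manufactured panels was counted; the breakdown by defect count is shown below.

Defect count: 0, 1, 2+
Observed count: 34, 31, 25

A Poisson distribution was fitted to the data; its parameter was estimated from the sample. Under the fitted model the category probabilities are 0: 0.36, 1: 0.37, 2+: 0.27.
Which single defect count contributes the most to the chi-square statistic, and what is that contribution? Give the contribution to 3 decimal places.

Expected counts E_i = n·p_i: 90×0.36 = 32.4, 90×0.37 = 33.3, 90×0.27 = 24.3.
cat         O        E   (O−E)²/E
0          34     32.4     0.0790
1          31     33.3     0.1589
2+         25     24.3     0.0202
The largest term is for 1: 0.159.

1, 0.159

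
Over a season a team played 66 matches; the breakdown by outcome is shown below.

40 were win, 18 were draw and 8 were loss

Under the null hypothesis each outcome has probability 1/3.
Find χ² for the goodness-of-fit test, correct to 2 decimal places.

24.36

Expected count for each of the 3 categories: 66/3 = 22.
win: (40 − 22)²/22 = 324/22 = 14.727
draw: (18 − 22)²/22 = 16/22 = 0.727
loss: (8 − 22)²/22 = 196/22 = 8.909
Sum = 24.36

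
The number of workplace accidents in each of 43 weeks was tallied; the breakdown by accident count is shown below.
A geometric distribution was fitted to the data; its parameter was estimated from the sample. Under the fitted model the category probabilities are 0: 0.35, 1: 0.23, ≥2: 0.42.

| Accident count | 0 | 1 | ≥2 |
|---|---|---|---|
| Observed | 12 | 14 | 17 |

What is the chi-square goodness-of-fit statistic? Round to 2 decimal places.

Expected counts E_i = n·p_i: 43×0.35 = 15.05, 43×0.23 = 9.89, 43×0.42 = 18.06.
cat         O        E   (O−E)²/E
0          12    15.05      0.618
1          14     9.89      1.708
≥2         17    18.06      0.062
Sum = 2.39

2.39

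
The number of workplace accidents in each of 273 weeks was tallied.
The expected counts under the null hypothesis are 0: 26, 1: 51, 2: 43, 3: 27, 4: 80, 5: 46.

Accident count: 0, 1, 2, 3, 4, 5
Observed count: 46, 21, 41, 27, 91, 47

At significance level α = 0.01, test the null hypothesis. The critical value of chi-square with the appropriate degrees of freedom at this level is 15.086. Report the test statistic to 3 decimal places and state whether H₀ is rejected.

χ² = (46−26)²/26 + (21−51)²/51 + (41−43)²/43 + (27−27)²/27 + (91−80)²/80 + (47−46)²/46
   = 15.3846 + 17.6471 + 0.0930 + 0.0000 + 1.5125 + 0.0217
Sum = 34.659
df = 5. Since 34.659 > 15.086, we reject H₀.

34.659; reject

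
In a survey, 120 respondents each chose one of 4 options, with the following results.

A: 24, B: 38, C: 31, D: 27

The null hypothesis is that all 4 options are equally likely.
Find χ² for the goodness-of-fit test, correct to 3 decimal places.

Under H₀ each category has probability 1/4, so each expected count is 120/4 = 30.
A: (24 − 30)²/30 = 36/30 = 1.2000
B: (38 − 30)²/30 = 64/30 = 2.1333
C: (31 − 30)²/30 = 1/30 = 0.0333
D: (27 − 30)²/30 = 9/30 = 0.3000
Sum = 3.667

3.667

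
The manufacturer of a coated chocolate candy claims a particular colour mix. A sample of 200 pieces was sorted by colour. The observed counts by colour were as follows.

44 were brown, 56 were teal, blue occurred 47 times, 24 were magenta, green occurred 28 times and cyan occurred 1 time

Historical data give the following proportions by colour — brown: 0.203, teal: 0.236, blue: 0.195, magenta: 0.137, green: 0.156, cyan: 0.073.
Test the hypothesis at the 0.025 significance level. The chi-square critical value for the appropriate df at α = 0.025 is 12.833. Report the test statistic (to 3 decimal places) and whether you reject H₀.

Expected counts E_i = n·p_i: 200×0.203 = 40.6, 200×0.236 = 47.2, 200×0.195 = 39, 200×0.137 = 27.4, 200×0.156 = 31.2, 200×0.073 = 14.6.
χ² = (44−40.6)²/40.6 + (56−47.2)²/47.2 + (47−39)²/39 + (24−27.4)²/27.4 + (28−31.2)²/31.2 + (1−14.6)²/14.6
   = 0.2847 + 1.6407 + 1.6410 + 0.4219 + 0.3282 + 12.6685
Sum = 16.985
df = 5. Since 16.985 > 12.833, we reject H₀.

16.985; reject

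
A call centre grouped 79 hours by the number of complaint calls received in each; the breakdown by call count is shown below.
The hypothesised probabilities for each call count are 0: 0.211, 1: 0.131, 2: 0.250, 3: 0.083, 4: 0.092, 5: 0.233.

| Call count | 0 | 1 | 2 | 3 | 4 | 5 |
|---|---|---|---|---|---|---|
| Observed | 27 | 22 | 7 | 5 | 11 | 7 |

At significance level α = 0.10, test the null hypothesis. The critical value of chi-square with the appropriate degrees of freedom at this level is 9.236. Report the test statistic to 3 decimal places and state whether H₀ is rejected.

37.106; reject

Expected counts E_i = n·p_i: 79×0.211 = 16.669, 79×0.131 = 10.349, 79×0.250 = 19.75, 79×0.083 = 6.557, 79×0.092 = 7.268, 79×0.233 = 18.407.
χ² = (27−16.669)²/16.669 + (22−10.349)²/10.349 + (7−19.75)²/19.75 + (5−6.557)²/6.557 + (11−7.268)²/7.268 + (7−18.407)²/18.407
   = 6.4029 + 13.1168 + 8.2310 + 0.3697 + 1.9163 + 7.0690
Sum = 37.106
df = 5. Since 37.106 > 9.236, we reject H₀.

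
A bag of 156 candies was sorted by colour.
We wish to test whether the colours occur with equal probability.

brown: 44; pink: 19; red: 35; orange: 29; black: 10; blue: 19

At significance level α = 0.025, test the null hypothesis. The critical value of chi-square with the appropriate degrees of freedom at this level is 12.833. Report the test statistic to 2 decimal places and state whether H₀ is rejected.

Expected count for each of the 6 categories: 156/6 = 26.
χ² = (44−26)²/26 + (19−26)²/26 + (35−26)²/26 + (29−26)²/26 + (10−26)²/26 + (19−26)²/26
   = 12.462 + 1.885 + 3.115 + 0.346 + 9.846 + 1.885
Sum = 29.54
df = 5. Since 29.54 > 12.833, we reject H₀.

29.54; reject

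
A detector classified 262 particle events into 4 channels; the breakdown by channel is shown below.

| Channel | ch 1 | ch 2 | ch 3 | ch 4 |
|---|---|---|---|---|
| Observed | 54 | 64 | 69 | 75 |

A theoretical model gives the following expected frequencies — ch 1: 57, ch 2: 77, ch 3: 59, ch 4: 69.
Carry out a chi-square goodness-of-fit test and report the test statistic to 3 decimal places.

χ² = (54−57)²/57 + (64−77)²/77 + (69−59)²/59 + (75−69)²/69
   = 0.1579 + 2.1948 + 1.6949 + 0.5217
Sum = 4.569

4.569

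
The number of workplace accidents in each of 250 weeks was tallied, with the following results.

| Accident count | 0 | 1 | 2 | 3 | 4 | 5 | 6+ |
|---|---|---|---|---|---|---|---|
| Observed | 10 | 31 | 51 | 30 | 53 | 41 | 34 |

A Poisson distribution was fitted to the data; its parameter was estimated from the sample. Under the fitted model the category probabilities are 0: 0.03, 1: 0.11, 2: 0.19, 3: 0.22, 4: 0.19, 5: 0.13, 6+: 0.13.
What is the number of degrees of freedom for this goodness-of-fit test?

5

There are k = 7 categories and 1 parameter estimated from the data, so df = 7 − 1 − 1 = 5.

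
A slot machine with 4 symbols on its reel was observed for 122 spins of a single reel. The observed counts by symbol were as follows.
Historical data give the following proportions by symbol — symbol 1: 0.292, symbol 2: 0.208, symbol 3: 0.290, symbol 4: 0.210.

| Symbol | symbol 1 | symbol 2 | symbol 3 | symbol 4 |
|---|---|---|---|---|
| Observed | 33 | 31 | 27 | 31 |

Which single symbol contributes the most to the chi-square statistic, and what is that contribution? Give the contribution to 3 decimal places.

symbol 3, 1.985

Expected counts E_i = n·p_i: 122×0.292 = 35.624, 122×0.208 = 25.376, 122×0.290 = 35.38, 122×0.210 = 25.62.
symbol 1: (33 − 35.624)²/35.624 = 6.885376/35.624 = 0.1933
symbol 2: (31 − 25.376)²/25.376 = 31.629376/25.376 = 1.2464
symbol 3: (27 − 35.38)²/35.38 = 70.2244/35.38 = 1.9849
symbol 4: (31 − 25.62)²/25.62 = 28.9444/25.62 = 1.1298
The largest term is for symbol 3: 1.985.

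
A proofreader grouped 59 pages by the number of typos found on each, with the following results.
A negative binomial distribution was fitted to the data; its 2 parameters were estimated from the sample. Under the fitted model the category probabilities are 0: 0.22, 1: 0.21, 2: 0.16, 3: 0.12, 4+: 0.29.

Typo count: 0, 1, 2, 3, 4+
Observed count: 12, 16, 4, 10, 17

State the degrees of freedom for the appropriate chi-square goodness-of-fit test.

There are k = 5 categories and 2 parameters estimated from the data, so df = 5 − 1 − 2 = 2.

2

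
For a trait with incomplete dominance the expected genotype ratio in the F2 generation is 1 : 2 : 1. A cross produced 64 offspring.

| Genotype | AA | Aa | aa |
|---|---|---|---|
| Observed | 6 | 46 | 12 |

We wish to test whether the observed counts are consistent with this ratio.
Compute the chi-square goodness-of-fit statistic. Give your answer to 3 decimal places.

13.375

Ratio total = 4. Expected counts: 64×1/4 = 16, 64×2/4 = 32, 64×1/4 = 16.
AA: (6 − 16)²/16 = 100/16 = 6.2500
Aa: (46 − 32)²/32 = 196/32 = 6.1250
aa: (12 − 16)²/16 = 16/16 = 1.0000
Sum = 13.375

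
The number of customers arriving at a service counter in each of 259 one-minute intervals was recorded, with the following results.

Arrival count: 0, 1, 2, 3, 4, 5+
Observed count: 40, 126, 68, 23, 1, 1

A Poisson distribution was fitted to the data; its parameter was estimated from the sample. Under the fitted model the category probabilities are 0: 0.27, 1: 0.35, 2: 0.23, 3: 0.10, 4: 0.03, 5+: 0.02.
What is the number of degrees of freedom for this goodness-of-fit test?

There are k = 6 categories and 1 parameter estimated from the data, so df = 6 − 1 − 1 = 4.

4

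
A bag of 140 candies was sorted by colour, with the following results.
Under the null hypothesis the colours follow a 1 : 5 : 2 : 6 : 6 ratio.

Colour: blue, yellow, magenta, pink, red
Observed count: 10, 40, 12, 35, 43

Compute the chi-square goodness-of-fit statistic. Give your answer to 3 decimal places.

Ratio total = 20. Expected counts: 140×1/20 = 7, 140×5/20 = 35, 140×2/20 = 14, 140×6/20 = 42, 140×6/20 = 42.
χ² = (10−7)²/7 + (40−35)²/35 + (12−14)²/14 + (35−42)²/42 + (43−42)²/42
   = 1.2857 + 0.7143 + 0.2857 + 1.1667 + 0.0238
Sum = 3.476

3.476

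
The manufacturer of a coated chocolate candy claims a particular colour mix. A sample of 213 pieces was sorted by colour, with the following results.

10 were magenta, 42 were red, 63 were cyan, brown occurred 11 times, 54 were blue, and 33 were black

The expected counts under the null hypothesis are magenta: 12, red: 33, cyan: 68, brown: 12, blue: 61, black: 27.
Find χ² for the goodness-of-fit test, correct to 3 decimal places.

magenta: (10 − 12)²/12 = 4/12 = 0.3333
red: (42 − 33)²/33 = 81/33 = 2.4545
cyan: (63 − 68)²/68 = 25/68 = 0.3676
brown: (11 − 12)²/12 = 1/12 = 0.0833
blue: (54 − 61)²/61 = 49/61 = 0.8033
black: (33 − 27)²/27 = 36/27 = 1.3333
Sum = 5.375

5.375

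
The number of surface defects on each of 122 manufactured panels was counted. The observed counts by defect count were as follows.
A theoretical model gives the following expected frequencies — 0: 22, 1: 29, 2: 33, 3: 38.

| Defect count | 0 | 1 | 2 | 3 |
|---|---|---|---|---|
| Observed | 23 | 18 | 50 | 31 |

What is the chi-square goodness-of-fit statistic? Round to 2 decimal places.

14.26

cat         O        E   (O−E)²/E
0          23       22      0.045
1          18       29      4.172
2          50       33      8.758
3          31       38      1.289
Sum = 14.26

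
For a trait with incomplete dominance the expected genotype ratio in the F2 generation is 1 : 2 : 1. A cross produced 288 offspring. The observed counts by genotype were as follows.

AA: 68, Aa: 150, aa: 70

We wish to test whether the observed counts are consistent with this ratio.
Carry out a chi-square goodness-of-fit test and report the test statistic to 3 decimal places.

Ratio total = 4. Expected counts: 288×1/4 = 72, 288×2/4 = 144, 288×1/4 = 72.
AA: (68 − 72)²/72 = 16/72 = 0.2222
Aa: (150 − 144)²/144 = 36/144 = 0.2500
aa: (70 − 72)²/72 = 4/72 = 0.0556
Sum = 0.528

0.528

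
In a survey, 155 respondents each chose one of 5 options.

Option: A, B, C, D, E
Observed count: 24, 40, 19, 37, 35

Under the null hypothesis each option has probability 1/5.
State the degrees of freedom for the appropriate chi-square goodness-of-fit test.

4

There are k = 5 categories and no parameters were estimated from the data, so df = 5 − 1 = 4.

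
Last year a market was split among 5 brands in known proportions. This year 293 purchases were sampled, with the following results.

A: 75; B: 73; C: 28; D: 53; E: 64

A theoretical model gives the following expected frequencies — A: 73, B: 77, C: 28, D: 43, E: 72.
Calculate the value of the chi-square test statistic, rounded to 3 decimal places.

cat         O        E   (O−E)²/E
A          75       73     0.0548
B          73       77     0.2078
C          28       28     0.0000
D          53       43     2.3256
E          64       72     0.8889
Sum = 3.477

3.477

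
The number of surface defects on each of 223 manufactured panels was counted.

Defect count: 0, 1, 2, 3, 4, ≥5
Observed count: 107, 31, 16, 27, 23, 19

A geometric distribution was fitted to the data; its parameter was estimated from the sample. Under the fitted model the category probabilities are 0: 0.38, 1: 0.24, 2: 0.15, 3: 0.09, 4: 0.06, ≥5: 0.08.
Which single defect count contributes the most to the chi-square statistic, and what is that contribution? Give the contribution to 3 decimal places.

Expected counts E_i = n·p_i: 223×0.38 = 84.74, 223×0.24 = 53.52, 223×0.15 = 33.45, 223×0.09 = 20.07, 223×0.06 = 13.38, 223×0.08 = 17.84.
0: (107 − 84.74)²/84.74 = 495.5076/84.74 = 5.8474
1: (31 − 53.52)²/53.52 = 507.1504/53.52 = 9.4759
2: (16 − 33.45)²/33.45 = 304.5025/33.45 = 9.1032
3: (27 − 20.07)²/20.07 = 48.0249/20.07 = 2.3929
4: (23 − 13.38)²/13.38 = 92.5444/13.38 = 6.9166
≥5: (19 − 17.84)²/17.84 = 1.3456/17.84 = 0.0754
The largest term is for 1: 9.476.

1, 9.476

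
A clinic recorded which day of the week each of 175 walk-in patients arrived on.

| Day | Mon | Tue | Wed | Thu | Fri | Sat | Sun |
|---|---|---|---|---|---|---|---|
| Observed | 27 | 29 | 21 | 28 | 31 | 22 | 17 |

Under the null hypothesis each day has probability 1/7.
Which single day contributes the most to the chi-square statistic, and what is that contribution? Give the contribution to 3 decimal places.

Under H₀ each category has probability 1/7, so each expected count is 175/7 = 25.
cat         O        E   (O−E)²/E
Mon        27       25     0.1600
Tue        29       25     0.6400
Wed        21       25     0.6400
Thu        28       25     0.3600
Fri        31       25     1.4400
Sat        22       25     0.3600
Sun        17       25     2.5600
The largest term is for Sun: 2.560.

Sun, 2.560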